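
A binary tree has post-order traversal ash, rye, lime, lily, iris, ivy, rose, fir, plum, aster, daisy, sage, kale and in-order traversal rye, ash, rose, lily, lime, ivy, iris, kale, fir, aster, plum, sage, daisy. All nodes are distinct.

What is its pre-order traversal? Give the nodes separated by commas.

The last element of post-order is the root; it splits in-order into left and right subtrees.
Root kale: left subtree has 7 nodes {rye, ash, rose, lily, lime, ivy, iris}, right has 5 {fir, aster, plum, sage, daisy}.
  Root rose: left subtree has 2 nodes {rye, ash}, right has 4 {lily, lime, ivy, iris}.
    Root rye: left subtree has 0 nodes { }, right has 1 {ash}.
    Root ivy: left subtree has 2 nodes {lily, lime}, right has 1 {iris}.
      Root lily: left subtree has 0 nodes { }, right has 1 {lime}.
  Root sage: left subtree has 3 nodes {fir, aster, plum}, right has 1 {daisy}.
    Root aster: left subtree has 1 node {fir}, right has 1 {plum}.

kale, rose, rye, ash, ivy, lily, lime, iris, sage, aster, fir, plum, daisy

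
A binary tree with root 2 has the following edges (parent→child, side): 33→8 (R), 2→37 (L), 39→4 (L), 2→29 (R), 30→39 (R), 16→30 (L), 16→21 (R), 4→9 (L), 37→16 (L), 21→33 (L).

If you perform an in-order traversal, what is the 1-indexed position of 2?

10

In-order visits the left subtree, then the node, then the right subtree.
At 2: go left to 37.
  At 37: go left to 16.
    At 16: go left to 30.
      At 30: no left child.
      Visit 30.
      At 30: go right to 39.
        At 39: go left to 4.
          At 4: go left to 9.
            9 is a leaf — visit 9.
          Visit 4.
          At 4: no right child.
        Visit 39.
        At 39: no right child.
    Visit 16.
    At 16: go right to 21.
      At 21: go left to 33.
        At 33: no left child.
        Visit 33.
        At 33: go right to 8.
          8 is a leaf — visit 8.
      Visit 21.
      At 21: no right child.
  Visit 37.
  At 37: no right child.
Visit 2.
At 2: go right to 29.
  29 is a leaf — visit 29.
Full in-order sequence: 30, 9, 4, 39, 16, 33, 8, 21, 37, 2, 29.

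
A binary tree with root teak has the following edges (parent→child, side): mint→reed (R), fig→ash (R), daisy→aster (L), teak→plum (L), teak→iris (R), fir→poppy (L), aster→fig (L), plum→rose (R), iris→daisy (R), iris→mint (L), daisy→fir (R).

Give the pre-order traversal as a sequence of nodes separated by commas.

Pre-order visits the node, then its left subtree, then its right subtree.
Visit teak.
At teak: go left to plum.
  Visit plum.
  At plum: no left child.
  At plum: go right to rose.
    rose is a leaf — visit rose.
At teak: go right to iris.
  Visit iris.
  At iris: go left to mint.
    Visit mint.
    At mint: no left child.
    At mint: go right to reed.
      reed is a leaf — visit reed.
  At iris: go right to daisy.
    Visit daisy.
    At daisy: go left to aster.
      Visit aster.
      At aster: go left to fig.
        Visit fig.
        At fig: no left child.
        At fig: go right to ash.
          ash is a leaf — visit ash.
      At aster: no right child.
    At daisy: go right to fir.
      Visit fir.
      At fir: go left to poppy.
        poppy is a leaf — visit poppy.
      At fir: no right child.

teak, plum, rose, iris, mint, reed, daisy, aster, fig, ash, fir, poppy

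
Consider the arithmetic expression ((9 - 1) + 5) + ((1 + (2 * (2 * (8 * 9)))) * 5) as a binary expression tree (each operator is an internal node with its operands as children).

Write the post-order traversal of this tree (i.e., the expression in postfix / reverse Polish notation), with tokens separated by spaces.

Post-order on an expression tree gives postfix notation: for each operator, emit left operand, right operand, then the operator.

9 1 - 5 + 1 2 2 8 9 * * * + 5 * +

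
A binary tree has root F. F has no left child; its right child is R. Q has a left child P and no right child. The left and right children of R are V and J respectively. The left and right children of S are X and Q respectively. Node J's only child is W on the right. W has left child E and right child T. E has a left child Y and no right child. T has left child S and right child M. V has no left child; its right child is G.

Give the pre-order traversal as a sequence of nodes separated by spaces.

Pre-order visits the node, then its left subtree, then its right subtree.
Visit F.
At F: no left child.
At F: go right to R.
  Visit R.
  At R: go left to V.
    Visit V.
    At V: no left child.
    At V: go right to G.
      G is a leaf — visit G.
  At R: go right to J.
    Visit J.
    At J: no left child.
    At J: go right to W.
      Visit W.
      At W: go left to E.
        Visit E.
        At E: go left to Y.
          Y is a leaf — visit Y.
        At E: no right child.
      At W: go right to T.
        Visit T.
        At T: go left to S.
          Visit S.
          At S: go left to X.
            X is a leaf — visit X.
          At S: go right to Q.
            Visit Q.
            At Q: go left to P.
              P is a leaf — visit P.
            At Q: no right child.
        At T: go right to M.
          M is a leaf — visit M.

F R V G J W E Y T S X Q P M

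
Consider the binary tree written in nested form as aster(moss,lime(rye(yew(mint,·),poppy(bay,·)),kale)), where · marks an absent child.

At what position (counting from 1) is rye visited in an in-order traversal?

5

In-order visits the left subtree, then the node, then the right subtree.
At aster: go left to moss.
  moss is a leaf — visit moss.
Visit aster.
At aster: go right to lime.
  At lime: go left to rye.
    At rye: go left to yew.
      At yew: go left to mint.
        mint is a leaf — visit mint.
      Visit yew.
      At yew: no right child.
    Visit rye.
    At rye: go right to poppy.
      At poppy: go left to bay.
        bay is a leaf — visit bay.
      Visit poppy.
      At poppy: no right child.
  Visit lime.
  At lime: go right to kale.
    kale is a leaf — visit kale.
Full in-order sequence: moss, aster, mint, yew, rye, bay, poppy, lime, kale.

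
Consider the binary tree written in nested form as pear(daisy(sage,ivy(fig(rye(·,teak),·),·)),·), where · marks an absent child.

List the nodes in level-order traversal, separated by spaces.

pear daisy sage ivy fig rye teak

Level-order visits nodes level by level from the root, left to right within each level.
Level 0: pear
Level 1: daisy
Level 2: sage, ivy
Level 3: fig
Level 4: rye
Level 5: teak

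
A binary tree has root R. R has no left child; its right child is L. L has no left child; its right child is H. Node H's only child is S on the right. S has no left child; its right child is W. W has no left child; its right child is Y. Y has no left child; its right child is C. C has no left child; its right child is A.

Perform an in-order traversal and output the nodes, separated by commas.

R, L, H, S, W, Y, C, A

In-order visits the left subtree, then the node, then the right subtree.
At R: no left child.
Visit R.
At R: go right to L.
  At L: no left child.
  Visit L.
  At L: go right to H.
    At H: no left child.
    Visit H.
    At H: go right to S.
      At S: no left child.
      Visit S.
      At S: go right to W.
        At W: no left child.
        Visit W.
        At W: go right to Y.
          At Y: no left child.
          Visit Y.
          At Y: go right to C.
            At C: no left child.
            Visit C.
            At C: go right to A.
              A is a leaf — visit A.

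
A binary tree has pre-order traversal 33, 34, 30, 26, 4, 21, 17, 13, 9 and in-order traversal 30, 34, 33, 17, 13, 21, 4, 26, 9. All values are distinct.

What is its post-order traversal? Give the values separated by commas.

The first element of pre-order is the root; it splits in-order into left and right subtrees.
Root 33: left subtree has 2 nodes {30, 34}, right has 6 {17, 13, 21, 4, 26, 9}.
  Root 34: left subtree has 1 node {30}, right has 0 { }.
  Root 26: left subtree has 4 nodes {17, 13, 21, 4}, right has 1 {9}.
    Root 4: left subtree has 3 nodes {17, 13, 21}, right has 0 { }.
      Root 21: left subtree has 2 nodes {17, 13}, right has 0 { }.
        Root 17: left subtree has 0 nodes { }, right has 1 {13}.

30, 34, 13, 17, 21, 4, 9, 26, 33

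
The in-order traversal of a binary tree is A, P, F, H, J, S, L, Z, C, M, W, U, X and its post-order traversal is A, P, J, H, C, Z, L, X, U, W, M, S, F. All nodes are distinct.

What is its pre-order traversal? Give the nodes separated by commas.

The last element of post-order is the root; it splits in-order into left and right subtrees.
Root F: left subtree has 2 nodes {A, P}, right has 10 {H, J, S, L, Z, C, M, W, U, X}.
  Root P: left subtree has 1 node {A}, right has 0 { }.
  Root S: left subtree has 2 nodes {H, J}, right has 7 {L, Z, C, M, W, U, X}.
    Root H: left subtree has 0 nodes { }, right has 1 {J}.
    Root M: left subtree has 3 nodes {L, Z, C}, right has 3 {W, U, X}.
      Root L: left subtree has 0 nodes { }, right has 2 {Z, C}.
        Root Z: left subtree has 0 nodes { }, right has 1 {C}.
      Root W: left subtree has 0 nodes { }, right has 2 {U, X}.
        Root U: left subtree has 0 nodes { }, right has 1 {X}.

F, P, A, S, H, J, M, L, Z, C, W, U, X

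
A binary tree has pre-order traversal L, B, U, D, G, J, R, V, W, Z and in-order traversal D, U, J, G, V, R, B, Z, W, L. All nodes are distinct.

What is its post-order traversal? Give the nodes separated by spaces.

The first element of pre-order is the root; it splits in-order into left and right subtrees.
Root L: left subtree has 9 nodes {D, U, J, G, V, R, B, Z, W}, right has 0 { }.
  Root B: left subtree has 6 nodes {D, U, J, G, V, R}, right has 2 {Z, W}.
    Root U: left subtree has 1 node {D}, right has 4 {J, G, V, R}.
      Root G: left subtree has 1 node {J}, right has 2 {V, R}.
        Root R: left subtree has 1 node {V}, right has 0 { }.
    Root W: left subtree has 1 node {Z}, right has 0 { }.

D J V R G U Z W B L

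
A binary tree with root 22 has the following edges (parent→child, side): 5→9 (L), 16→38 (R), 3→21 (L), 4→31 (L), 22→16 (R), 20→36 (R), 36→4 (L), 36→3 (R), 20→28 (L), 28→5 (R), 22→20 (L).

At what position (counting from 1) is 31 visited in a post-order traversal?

4

Post-order visits the left subtree, then the right subtree, then the node.
At 22: go left to 20.
  At 20: go left to 28.
    At 28: no left child.
    At 28: go right to 5.
      At 5: go left to 9.
        9 is a leaf — visit 9.
      At 5: no right child.
      Visit 5.
    Visit 28.
  At 20: go right to 36.
    At 36: go left to 4.
      At 4: go left to 31.
        31 is a leaf — visit 31.
      At 4: no right child.
      Visit 4.
    At 36: go right to 3.
      At 3: go left to 21.
        21 is a leaf — visit 21.
      At 3: no right child.
      Visit 3.
    Visit 36.
  Visit 20.
At 22: go right to 16.
  At 16: no left child.
  At 16: go right to 38.
    38 is a leaf — visit 38.
  Visit 16.
Visit 22.
Full post-order sequence: 9, 5, 28, 31, 4, 21, 3, 36, 20, 38, 16, 22.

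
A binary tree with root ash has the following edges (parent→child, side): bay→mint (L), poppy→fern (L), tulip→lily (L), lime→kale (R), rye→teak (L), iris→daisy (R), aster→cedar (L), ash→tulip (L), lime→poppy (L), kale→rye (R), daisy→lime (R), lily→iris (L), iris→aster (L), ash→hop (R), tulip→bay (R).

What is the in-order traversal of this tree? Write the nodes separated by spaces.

cedar aster iris daisy fern poppy lime kale teak rye lily tulip mint bay ash hop

In-order visits the left subtree, then the node, then the right subtree.
At ash: go left to tulip.
  At tulip: go left to lily.
    At lily: go left to iris.
      At iris: go left to aster.
        At aster: go left to cedar.
          cedar is a leaf — visit cedar.
        Visit aster.
        At aster: no right child.
      Visit iris.
      At iris: go right to daisy.
        At daisy: no left child.
        Visit daisy.
        At daisy: go right to lime.
          At lime: go left to poppy.
            At poppy: go left to fern.
              fern is a leaf — visit fern.
            Visit poppy.
            At poppy: no right child.
          Visit lime.
          At lime: go right to kale.
            At kale: no left child.
            Visit kale.
            At kale: go right to rye.
              At rye: go left to teak.
                teak is a leaf — visit teak.
              Visit rye.
              At rye: no right child.
    Visit lily.
    At lily: no right child.
  Visit tulip.
  At tulip: go right to bay.
    At bay: go left to mint.
      mint is a leaf — visit mint.
    Visit bay.
    At bay: no right child.
Visit ash.
At ash: go right to hop.
  hop is a leaf — visit hop.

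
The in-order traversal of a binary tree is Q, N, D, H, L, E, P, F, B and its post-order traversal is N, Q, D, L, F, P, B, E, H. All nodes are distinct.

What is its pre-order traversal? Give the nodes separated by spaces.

The last element of post-order is the root; it splits in-order into left and right subtrees.
Root H: left subtree has 3 nodes {Q, N, D}, right has 5 {L, E, P, F, B}.
  Root D: left subtree has 2 nodes {Q, N}, right has 0 { }.
    Root Q: left subtree has 0 nodes { }, right has 1 {N}.
  Root E: left subtree has 1 node {L}, right has 3 {P, F, B}.
    Root B: left subtree has 2 nodes {P, F}, right has 0 { }.
      Root P: left subtree has 0 nodes { }, right has 1 {F}.

H D Q N E L B P F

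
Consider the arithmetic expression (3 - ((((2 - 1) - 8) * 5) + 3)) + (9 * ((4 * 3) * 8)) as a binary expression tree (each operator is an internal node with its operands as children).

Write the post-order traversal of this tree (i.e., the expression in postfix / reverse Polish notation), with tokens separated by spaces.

3 2 1 - 8 - 5 * 3 + - 9 4 3 * 8 * * +

Post-order on an expression tree gives postfix notation: for each operator, emit left operand, right operand, then the operator.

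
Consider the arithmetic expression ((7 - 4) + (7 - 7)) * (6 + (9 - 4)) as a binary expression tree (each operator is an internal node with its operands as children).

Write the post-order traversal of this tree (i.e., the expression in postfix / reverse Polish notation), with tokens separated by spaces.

7 4 - 7 7 - + 6 9 4 - + *

Post-order on an expression tree gives postfix notation: for each operator, emit left operand, right operand, then the operator.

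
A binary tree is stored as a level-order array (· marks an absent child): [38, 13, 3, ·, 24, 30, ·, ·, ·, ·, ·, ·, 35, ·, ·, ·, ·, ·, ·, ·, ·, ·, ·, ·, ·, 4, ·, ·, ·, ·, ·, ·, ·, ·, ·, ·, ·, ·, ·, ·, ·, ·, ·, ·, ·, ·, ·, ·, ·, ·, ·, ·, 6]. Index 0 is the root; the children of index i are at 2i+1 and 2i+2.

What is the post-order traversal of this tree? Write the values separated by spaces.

Post-order visits the left subtree, then the right subtree, then the node.
At 38: go left to 13.
  At 13: no left child.
  At 13: go right to 24.
    24 is a leaf — visit 24.
  Visit 13.
At 38: go right to 3.
  At 3: go left to 30.
    At 30: no left child.
    At 30: go right to 35.
      At 35: go left to 4.
        At 4: no left child.
        At 4: go right to 6.
          6 is a leaf — visit 6.
        Visit 4.
      At 35: no right child.
      Visit 35.
    Visit 30.
  At 3: no right child.
  Visit 3.
Visit 38.

24 13 6 4 35 30 3 38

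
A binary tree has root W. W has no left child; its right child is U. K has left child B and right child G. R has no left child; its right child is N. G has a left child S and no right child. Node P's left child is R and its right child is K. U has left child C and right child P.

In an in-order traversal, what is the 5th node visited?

N

In-order visits the left subtree, then the node, then the right subtree.
At W: no left child.
Visit W.
At W: go right to U.
  At U: go left to C.
    C is a leaf — visit C.
  Visit U.
  At U: go right to P.
    At P: go left to R.
      At R: no left child.
      Visit R.
      At R: go right to N.
        N is a leaf — visit N.
    Visit P.
    At P: go right to K.
      At K: go left to B.
        B is a leaf — visit B.
      Visit K.
      At K: go right to G.
        At G: go left to S.
          S is a leaf — visit S.
        Visit G.
        At G: no right child.
Full in-order sequence: W, C, U, R, N, P, B, K, S, G.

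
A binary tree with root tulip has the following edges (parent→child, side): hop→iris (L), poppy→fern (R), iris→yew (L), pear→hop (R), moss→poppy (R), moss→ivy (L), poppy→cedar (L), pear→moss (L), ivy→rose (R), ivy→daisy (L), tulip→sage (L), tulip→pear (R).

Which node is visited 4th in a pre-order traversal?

moss

Pre-order visits the node, then its left subtree, then its right subtree.
Visit tulip.
At tulip: go left to sage.
  sage is a leaf — visit sage.
At tulip: go right to pear.
  Visit pear.
  At pear: go left to moss.
    Visit moss.
    At moss: go left to ivy.
      Visit ivy.
      At ivy: go left to daisy.
        daisy is a leaf — visit daisy.
      At ivy: go right to rose.
        rose is a leaf — visit rose.
    At moss: go right to poppy.
      Visit poppy.
      At poppy: go left to cedar.
        cedar is a leaf — visit cedar.
      At poppy: go right to fern.
        fern is a leaf — visit fern.
  At pear: go right to hop.
    Visit hop.
    At hop: go left to iris.
      Visit iris.
      At iris: go left to yew.
        yew is a leaf — visit yew.
      At iris: no right child.
    At hop: no right child.
Full pre-order sequence: tulip, sage, pear, moss, ivy, daisy, rose, poppy, cedar, fern, hop, iris, yew.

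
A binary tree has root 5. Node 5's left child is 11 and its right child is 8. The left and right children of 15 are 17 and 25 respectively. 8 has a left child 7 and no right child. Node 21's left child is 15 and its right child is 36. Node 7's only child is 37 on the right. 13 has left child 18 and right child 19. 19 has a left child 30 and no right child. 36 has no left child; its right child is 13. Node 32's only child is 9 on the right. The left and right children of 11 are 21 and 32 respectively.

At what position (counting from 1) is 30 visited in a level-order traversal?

16

Level-order visits nodes level by level from the root, left to right within each level.
Level 0: 5
Level 1: 11, 8
Level 2: 21, 32, 7
Level 3: 15, 36, 9, 37
Level 4: 17, 25, 13
Level 5: 18, 19
Level 6: 30
Full level-order sequence: 5, 11, 8, 21, 32, 7, 15, 36, 9, 37, 17, 25, 13, 18, 19, 30.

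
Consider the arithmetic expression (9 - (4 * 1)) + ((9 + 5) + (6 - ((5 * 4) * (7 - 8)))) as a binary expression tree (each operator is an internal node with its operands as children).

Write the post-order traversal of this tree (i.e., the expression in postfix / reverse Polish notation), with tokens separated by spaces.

9 4 1 * - 9 5 + 6 5 4 * 7 8 - * - + +

Post-order on an expression tree gives postfix notation: for each operator, emit left operand, right operand, then the operator.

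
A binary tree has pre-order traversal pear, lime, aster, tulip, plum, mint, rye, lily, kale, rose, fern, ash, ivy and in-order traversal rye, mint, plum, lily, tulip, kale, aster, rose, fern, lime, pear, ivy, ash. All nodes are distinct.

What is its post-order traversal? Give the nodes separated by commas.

The first element of pre-order is the root; it splits in-order into left and right subtrees.
Root pear: left subtree has 10 nodes {rye, mint, plum, lily, tulip, kale, aster, rose, fern, lime}, right has 2 {ivy, ash}.
  Root lime: left subtree has 9 nodes {rye, mint, plum, lily, tulip, kale, aster, rose, fern}, right has 0 { }.
    Root aster: left subtree has 6 nodes {rye, mint, plum, lily, tulip, kale}, right has 2 {rose, fern}.
      Root tulip: left subtree has 4 nodes {rye, mint, plum, lily}, right has 1 {kale}.
        Root plum: left subtree has 2 nodes {rye, mint}, right has 1 {lily}.
          Root mint: left subtree has 1 node {rye}, right has 0 { }.
      Root rose: left subtree has 0 nodes { }, right has 1 {fern}.
  Root ash: left subtree has 1 node {ivy}, right has 0 { }.

rye, mint, lily, plum, kale, tulip, fern, rose, aster, lime, ivy, ash, pear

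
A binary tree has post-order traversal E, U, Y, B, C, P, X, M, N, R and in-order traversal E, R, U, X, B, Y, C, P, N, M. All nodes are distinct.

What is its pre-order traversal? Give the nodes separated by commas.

R, E, N, X, U, P, C, B, Y, M

The last element of post-order is the root; it splits in-order into left and right subtrees.
Root R: left subtree has 1 node {E}, right has 8 {U, X, B, Y, C, P, N, M}.
  Root N: left subtree has 6 nodes {U, X, B, Y, C, P}, right has 1 {M}.
    Root X: left subtree has 1 node {U}, right has 4 {B, Y, C, P}.
      Root P: left subtree has 3 nodes {B, Y, C}, right has 0 { }.
        Root C: left subtree has 2 nodes {B, Y}, right has 0 { }.
          Root B: left subtree has 0 nodes { }, right has 1 {Y}.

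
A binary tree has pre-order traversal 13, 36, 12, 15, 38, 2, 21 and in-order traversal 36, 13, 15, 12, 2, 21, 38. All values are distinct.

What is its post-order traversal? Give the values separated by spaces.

36 15 21 2 38 12 13

The first element of pre-order is the root; it splits in-order into left and right subtrees.
Root 13: left subtree has 1 node {36}, right has 5 {15, 12, 2, 21, 38}.
  Root 12: left subtree has 1 node {15}, right has 3 {2, 21, 38}.
    Root 38: left subtree has 2 nodes {2, 21}, right has 0 { }.
      Root 2: left subtree has 0 nodes { }, right has 1 {21}.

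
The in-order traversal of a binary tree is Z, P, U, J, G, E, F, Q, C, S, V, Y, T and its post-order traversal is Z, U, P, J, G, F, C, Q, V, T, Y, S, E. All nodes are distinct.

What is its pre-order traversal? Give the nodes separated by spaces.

E G J P Z U S Q F C Y V T

The last element of post-order is the root; it splits in-order into left and right subtrees.
Root E: left subtree has 5 nodes {Z, P, U, J, G}, right has 7 {F, Q, C, S, V, Y, T}.
  Root G: left subtree has 4 nodes {Z, P, U, J}, right has 0 { }.
    Root J: left subtree has 3 nodes {Z, P, U}, right has 0 { }.
      Root P: left subtree has 1 node {Z}, right has 1 {U}.
  Root S: left subtree has 3 nodes {F, Q, C}, right has 3 {V, Y, T}.
    Root Q: left subtree has 1 node {F}, right has 1 {C}.
    Root Y: left subtree has 1 node {V}, right has 1 {T}.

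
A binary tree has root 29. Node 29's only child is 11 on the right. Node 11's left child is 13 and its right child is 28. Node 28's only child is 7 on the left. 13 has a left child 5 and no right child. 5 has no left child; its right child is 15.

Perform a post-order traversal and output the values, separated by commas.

15, 5, 13, 7, 28, 11, 29

Post-order visits the left subtree, then the right subtree, then the node.
At 29: no left child.
At 29: go right to 11.
  At 11: go left to 13.
    At 13: go left to 5.
      At 5: no left child.
      At 5: go right to 15.
        15 is a leaf — visit 15.
      Visit 5.
    At 13: no right child.
    Visit 13.
  At 11: go right to 28.
    At 28: go left to 7.
      7 is a leaf — visit 7.
    At 28: no right child.
    Visit 28.
  Visit 11.
Visit 29.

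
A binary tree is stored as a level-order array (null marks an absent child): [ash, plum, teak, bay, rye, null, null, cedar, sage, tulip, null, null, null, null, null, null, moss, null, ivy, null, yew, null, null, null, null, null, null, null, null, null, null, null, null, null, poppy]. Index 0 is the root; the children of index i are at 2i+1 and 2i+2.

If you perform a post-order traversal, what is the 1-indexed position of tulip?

Post-order visits the left subtree, then the right subtree, then the node.
At ash: go left to plum.
  At plum: go left to bay.
    At bay: go left to cedar.
      At cedar: no left child.
      At cedar: go right to moss.
        At moss: no left child.
        At moss: go right to poppy.
          poppy is a leaf — visit poppy.
        Visit moss.
      Visit cedar.
    At bay: go right to sage.
      At sage: no left child.
      At sage: go right to ivy.
        ivy is a leaf — visit ivy.
      Visit sage.
    Visit bay.
  At plum: go right to rye.
    At rye: go left to tulip.
      At tulip: no left child.
      At tulip: go right to yew.
        yew is a leaf — visit yew.
      Visit tulip.
    At rye: no right child.
    Visit rye.
  Visit plum.
At ash: go right to teak.
  teak is a leaf — visit teak.
Visit ash.
Full post-order sequence: poppy, moss, cedar, ivy, sage, bay, yew, tulip, rye, plum, teak, ash.

8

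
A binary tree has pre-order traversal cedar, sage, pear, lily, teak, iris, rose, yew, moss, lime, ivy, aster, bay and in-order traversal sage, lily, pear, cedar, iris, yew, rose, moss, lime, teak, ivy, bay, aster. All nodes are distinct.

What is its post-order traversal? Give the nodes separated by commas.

lily, pear, sage, yew, lime, moss, rose, iris, bay, aster, ivy, teak, cedar

The first element of pre-order is the root; it splits in-order into left and right subtrees.
Root cedar: left subtree has 3 nodes {sage, lily, pear}, right has 9 {iris, yew, rose, moss, lime, teak, ivy, bay, aster}.
  Root sage: left subtree has 0 nodes { }, right has 2 {lily, pear}.
    Root pear: left subtree has 1 node {lily}, right has 0 { }.
  Root teak: left subtree has 5 nodes {iris, yew, rose, moss, lime}, right has 3 {ivy, bay, aster}.
    Root iris: left subtree has 0 nodes { }, right has 4 {yew, rose, moss, lime}.
      Root rose: left subtree has 1 node {yew}, right has 2 {moss, lime}.
        Root moss: left subtree has 0 nodes { }, right has 1 {lime}.
    Root ivy: left subtree has 0 nodes { }, right has 2 {bay, aster}.
      Root aster: left subtree has 1 node {bay}, right has 0 { }.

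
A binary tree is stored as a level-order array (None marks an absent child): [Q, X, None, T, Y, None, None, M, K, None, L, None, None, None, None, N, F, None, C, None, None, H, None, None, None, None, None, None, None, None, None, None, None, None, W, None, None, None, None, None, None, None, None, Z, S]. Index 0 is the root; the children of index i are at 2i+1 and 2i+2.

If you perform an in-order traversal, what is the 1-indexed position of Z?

10

In-order visits the left subtree, then the node, then the right subtree.
At Q: go left to X.
  At X: go left to T.
    At T: go left to M.
      At M: go left to N.
        N is a leaf — visit N.
      Visit M.
      At M: go right to F.
        At F: no left child.
        Visit F.
        At F: go right to W.
          W is a leaf — visit W.
    Visit T.
    At T: go right to K.
      At K: no left child.
      Visit K.
      At K: go right to C.
        C is a leaf — visit C.
  Visit X.
  At X: go right to Y.
    At Y: no left child.
    Visit Y.
    At Y: go right to L.
      At L: go left to H.
        At H: go left to Z.
          Z is a leaf — visit Z.
        Visit H.
        At H: go right to S.
          S is a leaf — visit S.
      Visit L.
      At L: no right child.
Visit Q.
At Q: no right child.
Full in-order sequence: N, M, F, W, T, K, C, X, Y, Z, H, S, L, Q.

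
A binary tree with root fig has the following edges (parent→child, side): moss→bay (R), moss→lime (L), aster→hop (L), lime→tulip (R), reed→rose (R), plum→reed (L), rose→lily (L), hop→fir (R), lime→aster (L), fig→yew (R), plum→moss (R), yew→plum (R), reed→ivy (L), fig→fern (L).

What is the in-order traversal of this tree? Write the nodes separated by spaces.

In-order visits the left subtree, then the node, then the right subtree.
At fig: go left to fern.
  fern is a leaf — visit fern.
Visit fig.
At fig: go right to yew.
  At yew: no left child.
  Visit yew.
  At yew: go right to plum.
    At plum: go left to reed.
      At reed: go left to ivy.
        ivy is a leaf — visit ivy.
      Visit reed.
      At reed: go right to rose.
        At rose: go left to lily.
          lily is a leaf — visit lily.
        Visit rose.
        At rose: no right child.
    Visit plum.
    At plum: go right to moss.
      At moss: go left to lime.
        At lime: go left to aster.
          At aster: go left to hop.
            At hop: no left child.
            Visit hop.
            At hop: go right to fir.
              fir is a leaf — visit fir.
          Visit aster.
          At aster: no right child.
        Visit lime.
        At lime: go right to tulip.
          tulip is a leaf — visit tulip.
      Visit moss.
      At moss: go right to bay.
        bay is a leaf — visit bay.

fern fig yew ivy reed lily rose plum hop fir aster lime tulip moss bay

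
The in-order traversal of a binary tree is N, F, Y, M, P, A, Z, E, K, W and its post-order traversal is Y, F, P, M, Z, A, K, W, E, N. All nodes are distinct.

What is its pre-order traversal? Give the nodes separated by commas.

N, E, A, M, F, Y, P, Z, W, K

The last element of post-order is the root; it splits in-order into left and right subtrees.
Root N: left subtree has 0 nodes { }, right has 9 {F, Y, M, P, A, Z, E, K, W}.
  Root E: left subtree has 6 nodes {F, Y, M, P, A, Z}, right has 2 {K, W}.
    Root A: left subtree has 4 nodes {F, Y, M, P}, right has 1 {Z}.
      Root M: left subtree has 2 nodes {F, Y}, right has 1 {P}.
        Root F: left subtree has 0 nodes { }, right has 1 {Y}.
    Root W: left subtree has 1 node {K}, right has 0 { }.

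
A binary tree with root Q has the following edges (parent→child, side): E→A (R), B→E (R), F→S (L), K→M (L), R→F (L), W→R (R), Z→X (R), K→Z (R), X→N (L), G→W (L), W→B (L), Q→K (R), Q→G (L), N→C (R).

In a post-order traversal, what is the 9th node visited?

M

Post-order visits the left subtree, then the right subtree, then the node.
At Q: go left to G.
  At G: go left to W.
    At W: go left to B.
      At B: no left child.
      At B: go right to E.
        At E: no left child.
        At E: go right to A.
          A is a leaf — visit A.
        Visit E.
      Visit B.
    At W: go right to R.
      At R: go left to F.
        At F: go left to S.
          S is a leaf — visit S.
        At F: no right child.
        Visit F.
      At R: no right child.
      Visit R.
    Visit W.
  At G: no right child.
  Visit G.
At Q: go right to K.
  At K: go left to M.
    M is a leaf — visit M.
  At K: go right to Z.
    At Z: no left child.
    At Z: go right to X.
      At X: go left to N.
        At N: no left child.
        At N: go right to C.
          C is a leaf — visit C.
        Visit N.
      At X: no right child.
      Visit X.
    Visit Z.
  Visit K.
Visit Q.
Full post-order sequence: A, E, B, S, F, R, W, G, M, C, N, X, Z, K, Q.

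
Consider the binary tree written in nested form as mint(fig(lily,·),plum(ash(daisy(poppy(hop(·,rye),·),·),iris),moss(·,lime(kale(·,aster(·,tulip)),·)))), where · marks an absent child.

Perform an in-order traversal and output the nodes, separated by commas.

In-order visits the left subtree, then the node, then the right subtree.
At mint: go left to fig.
  At fig: go left to lily.
    lily is a leaf — visit lily.
  Visit fig.
  At fig: no right child.
Visit mint.
At mint: go right to plum.
  At plum: go left to ash.
    At ash: go left to daisy.
      At daisy: go left to poppy.
        At poppy: go left to hop.
          At hop: no left child.
          Visit hop.
          At hop: go right to rye.
            rye is a leaf — visit rye.
        Visit poppy.
        At poppy: no right child.
      Visit daisy.
      At daisy: no right child.
    Visit ash.
    At ash: go right to iris.
      iris is a leaf — visit iris.
  Visit plum.
  At plum: go right to moss.
    At moss: no left child.
    Visit moss.
    At moss: go right to lime.
      At lime: go left to kale.
        At kale: no left child.
        Visit kale.
        At kale: go right to aster.
          At aster: no left child.
          Visit aster.
          At aster: go right to tulip.
            tulip is a leaf — visit tulip.
      Visit lime.
      At lime: no right child.

lily, fig, mint, hop, rye, poppy, daisy, ash, iris, plum, moss, kale, aster, tulip, lime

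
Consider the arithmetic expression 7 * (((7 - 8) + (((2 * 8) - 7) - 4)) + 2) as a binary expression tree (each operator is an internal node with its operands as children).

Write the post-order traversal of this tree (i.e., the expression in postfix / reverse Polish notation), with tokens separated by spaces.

Post-order on an expression tree gives postfix notation: for each operator, emit left operand, right operand, then the operator.

7 7 8 - 2 8 * 7 - 4 - + 2 + *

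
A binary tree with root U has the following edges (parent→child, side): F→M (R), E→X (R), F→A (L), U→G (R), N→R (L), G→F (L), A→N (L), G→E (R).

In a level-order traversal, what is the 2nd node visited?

Level-order visits nodes level by level from the root, left to right within each level.
Level 0: U
Level 1: G
Level 2: F, E
Level 3: A, M, X
Level 4: N
Level 5: R
Full level-order sequence: U, G, F, E, A, M, X, N, R.

G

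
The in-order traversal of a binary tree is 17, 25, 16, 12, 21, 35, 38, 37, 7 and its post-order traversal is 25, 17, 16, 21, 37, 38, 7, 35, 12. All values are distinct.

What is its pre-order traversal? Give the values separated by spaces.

The last element of post-order is the root; it splits in-order into left and right subtrees.
Root 12: left subtree has 3 nodes {17, 25, 16}, right has 5 {21, 35, 38, 37, 7}.
  Root 16: left subtree has 2 nodes {17, 25}, right has 0 { }.
    Root 17: left subtree has 0 nodes { }, right has 1 {25}.
  Root 35: left subtree has 1 node {21}, right has 3 {38, 37, 7}.
    Root 7: left subtree has 2 nodes {38, 37}, right has 0 { }.
      Root 38: left subtree has 0 nodes { }, right has 1 {37}.

12 16 17 25 35 21 7 38 37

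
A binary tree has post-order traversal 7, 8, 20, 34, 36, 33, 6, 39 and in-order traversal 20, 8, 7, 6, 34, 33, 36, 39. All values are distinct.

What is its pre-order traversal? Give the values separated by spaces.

The last element of post-order is the root; it splits in-order into left and right subtrees.
Root 39: left subtree has 7 nodes {20, 8, 7, 6, 34, 33, 36}, right has 0 { }.
  Root 6: left subtree has 3 nodes {20, 8, 7}, right has 3 {34, 33, 36}.
    Root 20: left subtree has 0 nodes { }, right has 2 {8, 7}.
      Root 8: left subtree has 0 nodes { }, right has 1 {7}.
    Root 33: left subtree has 1 node {34}, right has 1 {36}.

39 6 20 8 7 33 34 36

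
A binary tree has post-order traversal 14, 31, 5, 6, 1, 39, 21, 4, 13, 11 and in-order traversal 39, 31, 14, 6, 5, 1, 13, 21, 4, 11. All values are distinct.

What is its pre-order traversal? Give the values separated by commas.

11, 13, 39, 1, 6, 31, 14, 5, 4, 21

The last element of post-order is the root; it splits in-order into left and right subtrees.
Root 11: left subtree has 9 nodes {39, 31, 14, 6, 5, 1, 13, 21, 4}, right has 0 { }.
  Root 13: left subtree has 6 nodes {39, 31, 14, 6, 5, 1}, right has 2 {21, 4}.
    Root 39: left subtree has 0 nodes { }, right has 5 {31, 14, 6, 5, 1}.
      Root 1: left subtree has 4 nodes {31, 14, 6, 5}, right has 0 { }.
        Root 6: left subtree has 2 nodes {31, 14}, right has 1 {5}.
          Root 31: left subtree has 0 nodes { }, right has 1 {14}.
    Root 4: left subtree has 1 node {21}, right has 0 { }.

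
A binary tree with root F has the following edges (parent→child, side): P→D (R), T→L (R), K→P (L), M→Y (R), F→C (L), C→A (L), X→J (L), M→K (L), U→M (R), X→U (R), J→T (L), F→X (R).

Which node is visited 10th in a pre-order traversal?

Pre-order visits the node, then its left subtree, then its right subtree.
Visit F.
At F: go left to C.
  Visit C.
  At C: go left to A.
    A is a leaf — visit A.
  At C: no right child.
At F: go right to X.
  Visit X.
  At X: go left to J.
    Visit J.
    At J: go left to T.
      Visit T.
      At T: no left child.
      At T: go right to L.
        L is a leaf — visit L.
    At J: no right child.
  At X: go right to U.
    Visit U.
    At U: no left child.
    At U: go right to M.
      Visit M.
      At M: go left to K.
        Visit K.
        At K: go left to P.
          Visit P.
          At P: no left child.
          At P: go right to D.
            D is a leaf — visit D.
        At K: no right child.
      At M: go right to Y.
        Y is a leaf — visit Y.
Full pre-order sequence: F, C, A, X, J, T, L, U, M, K, P, D, Y.

K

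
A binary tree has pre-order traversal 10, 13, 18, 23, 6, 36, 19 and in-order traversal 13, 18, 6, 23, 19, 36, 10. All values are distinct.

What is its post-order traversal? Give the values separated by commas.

The first element of pre-order is the root; it splits in-order into left and right subtrees.
Root 10: left subtree has 6 nodes {13, 18, 6, 23, 19, 36}, right has 0 { }.
  Root 13: left subtree has 0 nodes { }, right has 5 {18, 6, 23, 19, 36}.
    Root 18: left subtree has 0 nodes { }, right has 4 {6, 23, 19, 36}.
      Root 23: left subtree has 1 node {6}, right has 2 {19, 36}.
        Root 36: left subtree has 1 node {19}, right has 0 { }.

6, 19, 36, 23, 18, 13, 10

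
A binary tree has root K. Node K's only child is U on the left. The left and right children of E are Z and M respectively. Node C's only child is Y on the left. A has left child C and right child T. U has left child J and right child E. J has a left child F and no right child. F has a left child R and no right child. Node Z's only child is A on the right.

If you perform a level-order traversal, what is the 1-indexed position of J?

Level-order visits nodes level by level from the root, left to right within each level.
Level 0: K
Level 1: U
Level 2: J, E
Level 3: F, Z, M
Level 4: R, A
Level 5: C, T
Level 6: Y
Full level-order sequence: K, U, J, E, F, Z, M, R, A, C, T, Y.

3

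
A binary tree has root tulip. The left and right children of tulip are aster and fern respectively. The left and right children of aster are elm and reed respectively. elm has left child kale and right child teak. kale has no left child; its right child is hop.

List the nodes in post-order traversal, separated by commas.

hop, kale, teak, elm, reed, aster, fern, tulip

Post-order visits the left subtree, then the right subtree, then the node.
At tulip: go left to aster.
  At aster: go left to elm.
    At elm: go left to kale.
      At kale: no left child.
      At kale: go right to hop.
        hop is a leaf — visit hop.
      Visit kale.
    At elm: go right to teak.
      teak is a leaf — visit teak.
    Visit elm.
  At aster: go right to reed.
    reed is a leaf — visit reed.
  Visit aster.
At tulip: go right to fern.
  fern is a leaf — visit fern.
Visit tulip.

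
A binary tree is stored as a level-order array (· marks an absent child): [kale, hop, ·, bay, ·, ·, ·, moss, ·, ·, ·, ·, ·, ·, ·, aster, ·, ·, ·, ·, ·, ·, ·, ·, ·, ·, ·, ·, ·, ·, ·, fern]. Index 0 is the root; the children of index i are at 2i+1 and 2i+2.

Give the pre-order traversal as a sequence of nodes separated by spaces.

Pre-order visits the node, then its left subtree, then its right subtree.
Visit kale.
At kale: go left to hop.
  Visit hop.
  At hop: go left to bay.
    Visit bay.
    At bay: go left to moss.
      Visit moss.
      At moss: go left to aster.
        Visit aster.
        At aster: go left to fern.
          fern is a leaf — visit fern.
        At aster: no right child.
      At moss: no right child.
    At bay: no right child.
  At hop: no right child.
At kale: no right child.

kale hop bay moss aster fern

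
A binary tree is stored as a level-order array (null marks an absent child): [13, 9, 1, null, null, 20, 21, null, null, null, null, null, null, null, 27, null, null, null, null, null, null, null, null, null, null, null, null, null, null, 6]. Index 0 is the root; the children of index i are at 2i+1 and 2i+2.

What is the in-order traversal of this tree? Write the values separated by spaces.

9 13 20 1 21 6 27

In-order visits the left subtree, then the node, then the right subtree.
At 13: go left to 9.
  9 is a leaf — visit 9.
Visit 13.
At 13: go right to 1.
  At 1: go left to 20.
    20 is a leaf — visit 20.
  Visit 1.
  At 1: go right to 21.
    At 21: no left child.
    Visit 21.
    At 21: go right to 27.
      At 27: go left to 6.
        6 is a leaf — visit 6.
      Visit 27.
      At 27: no right child.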